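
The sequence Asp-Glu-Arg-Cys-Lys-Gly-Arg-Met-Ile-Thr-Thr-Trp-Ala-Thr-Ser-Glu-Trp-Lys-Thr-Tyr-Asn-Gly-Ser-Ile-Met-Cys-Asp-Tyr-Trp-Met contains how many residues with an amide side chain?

Asparagine (N) and glutamine (Q) have uncharged amide side chains.
Matching residues: Asn21.

1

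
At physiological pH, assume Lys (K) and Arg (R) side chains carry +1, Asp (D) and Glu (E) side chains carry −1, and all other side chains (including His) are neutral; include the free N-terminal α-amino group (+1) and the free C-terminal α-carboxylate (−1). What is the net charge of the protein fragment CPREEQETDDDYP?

Positive (K, R): R3 → +1.
Negative (D, E): E4, E5, E7, D9, D10, D11 → −6.
The N-terminus (+1) and C-terminus (−1) cancel.
Net charge = (+1) + (−6) = −5.

-5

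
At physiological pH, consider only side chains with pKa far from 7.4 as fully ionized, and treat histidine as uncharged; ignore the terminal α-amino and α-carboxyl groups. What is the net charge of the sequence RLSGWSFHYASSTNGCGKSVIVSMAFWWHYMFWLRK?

+4

At pH ~7.4 the Lys and Arg side chains are protonated (+1), the Asp and Glu side chains are deprotonated (−1), and with His taken as neutral all other side chains carry no charge.
Positive (K, R): R1, K18, R35, K36 → +4.
Negative (D, E): none → −0.
Net charge = (+4) + (−0) = +4.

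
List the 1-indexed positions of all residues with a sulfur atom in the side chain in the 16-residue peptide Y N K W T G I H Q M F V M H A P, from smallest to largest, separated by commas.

10, 13

Only Cys (C) and Met (M) have a sulfur atom in the side chain.
Matching residues: M10, M13.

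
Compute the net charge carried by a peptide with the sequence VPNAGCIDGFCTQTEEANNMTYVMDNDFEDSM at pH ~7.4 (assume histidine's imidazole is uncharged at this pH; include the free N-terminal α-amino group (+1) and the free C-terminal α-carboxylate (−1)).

-7

At pH ~7.4 the Lys and Arg side chains are protonated (+1), the Asp and Glu side chains are deprotonated (−1), and with His taken as neutral all other side chains carry no charge.
Positive (K, R): none → +0.
Negative (D, E): D8, E15, E16, D25, D27, E29, D30 → −7.
The N-terminus (+1) and C-terminus (−1) cancel.
Net charge = (+0) + (−7) = −7.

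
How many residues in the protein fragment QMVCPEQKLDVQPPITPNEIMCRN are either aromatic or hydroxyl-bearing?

1

Aromatic: F, W, Y. Hydroxyl-bearing: S, T, Y.
Aromatic residues here: none (0).
Hydroxyl-bearing residues here: T16 (1).
(Y belongs to both groups, but none appear in this sequence.) Total = 0 + 1 = 1.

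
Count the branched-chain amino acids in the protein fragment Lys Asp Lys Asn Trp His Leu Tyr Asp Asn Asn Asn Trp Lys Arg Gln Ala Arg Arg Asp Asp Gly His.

Valine (V), leucine (L), and isoleucine (I) are the branched-chain amino acids.
Matching residues: Leu7.

1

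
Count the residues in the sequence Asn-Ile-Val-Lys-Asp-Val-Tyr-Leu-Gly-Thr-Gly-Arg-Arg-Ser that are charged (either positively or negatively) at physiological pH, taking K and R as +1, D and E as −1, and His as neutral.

Charged side chains at pH ~7.4: K, R (positive); D, E (negative).
Matching residues: Lys4, Asp5, Arg12, Arg13.

4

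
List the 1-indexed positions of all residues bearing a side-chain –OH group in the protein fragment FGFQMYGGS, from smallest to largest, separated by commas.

6, 9

Serine (S), threonine (T), and tyrosine (Y) each carry a hydroxyl group on the side chain.
Matching residues: Y6, S9.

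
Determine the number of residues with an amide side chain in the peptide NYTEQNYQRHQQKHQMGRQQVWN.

The amide-side-chain residues are Asn (N) and Gln (Q).
Matching residues: N1, Q5, N6, Q8, Q11, Q12, Q15, Q19, Q20, N23.

10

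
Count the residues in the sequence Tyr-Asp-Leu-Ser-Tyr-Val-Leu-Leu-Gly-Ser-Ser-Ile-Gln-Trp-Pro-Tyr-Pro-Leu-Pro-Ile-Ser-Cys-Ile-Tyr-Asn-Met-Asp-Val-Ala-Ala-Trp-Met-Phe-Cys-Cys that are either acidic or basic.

2

Acidic: D, E. Basic: H, K, R.
Acidic residues here: Asp2, Asp27 (2).
Basic residues here: none (0).
The two groups share no amino acid, so total = 2 + 0 = 2.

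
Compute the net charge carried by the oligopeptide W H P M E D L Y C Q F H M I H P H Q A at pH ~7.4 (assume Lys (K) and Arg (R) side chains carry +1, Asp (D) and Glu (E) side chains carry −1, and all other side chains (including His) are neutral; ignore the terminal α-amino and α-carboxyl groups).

-2

Positive (K, R): none → +0.
Negative (D, E): E5, D6 → −2.
Net charge = (+0) + (−2) = −2.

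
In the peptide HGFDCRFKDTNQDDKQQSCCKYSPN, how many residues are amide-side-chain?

The amide-side-chain residues are Asn (N) and Gln (Q).
Matching residues: N11, Q12, Q16, Q17, N25.

5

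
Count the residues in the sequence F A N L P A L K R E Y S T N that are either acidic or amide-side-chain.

3

Acidic: D, E. Amide-side-chain: N, Q.
Acidic residues here: E10 (1).
Amide-side-chain residues here: N3, N14 (2).
The two groups share no amino acid, so total = 1 + 2 = 3.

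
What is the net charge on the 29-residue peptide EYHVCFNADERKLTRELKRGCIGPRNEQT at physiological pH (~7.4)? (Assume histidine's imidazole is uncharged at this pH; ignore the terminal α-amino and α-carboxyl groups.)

+1

The side chains ionized at physiological pH are Lys/Arg (+1) and Asp/Glu (−1); with His treated as neutral, nothing else contributes.
Positive (K, R): R11, K12, R15, K18, R19, R25 → +6.
Negative (D, E): E1, D9, E10, E16, E27 → −5.
Net charge = (+6) + (−5) = +1.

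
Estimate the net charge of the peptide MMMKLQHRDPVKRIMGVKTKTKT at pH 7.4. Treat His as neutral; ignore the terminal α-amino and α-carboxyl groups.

Near pH 7.4, K and R contribute +1 each, D and E contribute −1 each, and every other side chain (His included, as stated) is uncharged.
Positive (K, R): K4, R8, K12, R13, K18, K20, K22 → +7.
Negative (D, E): D9 → −1.
Net charge = (+7) + (−1) = +6.

+6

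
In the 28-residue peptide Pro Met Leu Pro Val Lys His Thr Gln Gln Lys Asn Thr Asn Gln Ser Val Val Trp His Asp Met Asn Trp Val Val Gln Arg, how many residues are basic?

5

K, R, and H are the three residues with basic side chains (ε-amine, guanidinium, and imidazole respectively).
Matching residues: Lys6, His7, Lys11, His20, Arg28.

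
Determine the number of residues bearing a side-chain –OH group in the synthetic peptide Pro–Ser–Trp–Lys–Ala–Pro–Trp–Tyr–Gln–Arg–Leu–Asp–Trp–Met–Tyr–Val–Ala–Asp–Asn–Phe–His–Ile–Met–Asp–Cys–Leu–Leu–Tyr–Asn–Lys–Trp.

The –OH-bearing residues are Ser, Thr (aliphatic alcohols), and Tyr (phenol).
Matching residues: Ser2, Tyr8, Tyr15, Tyr28.

4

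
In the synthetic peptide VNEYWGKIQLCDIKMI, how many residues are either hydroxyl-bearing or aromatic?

Hydroxyl-bearing: S, T, Y. Aromatic: F, W, Y.
Hydroxyl-bearing residues here: Y4 (1).
Aromatic residues here: Y4, W5 (2).
Y is in both groups, so the 1 Y residue must not be double-counted.
Total = 1 + 2 − 1 = 2.

2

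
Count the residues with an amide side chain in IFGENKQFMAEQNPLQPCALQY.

The amide-side-chain residues are Asn (N) and Gln (Q).
Matching residues: N5, Q7, Q12, N13, Q16, Q21.

6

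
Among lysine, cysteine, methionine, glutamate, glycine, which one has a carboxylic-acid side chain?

glutamate

The acidic residues are Asp (D) and Glu (E), whose side chains end in a carboxylate group.
Of the listed options, only glutamate belongs to this group.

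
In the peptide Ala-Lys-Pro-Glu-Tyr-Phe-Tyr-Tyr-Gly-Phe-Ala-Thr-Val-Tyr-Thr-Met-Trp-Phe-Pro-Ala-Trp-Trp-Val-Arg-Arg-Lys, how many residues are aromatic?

Phenylalanine (F), tryptophan (W), and tyrosine (Y) have aromatic ring side chains.
Matching residues: Tyr5, Phe6, Tyr7, Tyr8, Phe10, Tyr14, Trp17, Phe18, Trp21, Trp22.

10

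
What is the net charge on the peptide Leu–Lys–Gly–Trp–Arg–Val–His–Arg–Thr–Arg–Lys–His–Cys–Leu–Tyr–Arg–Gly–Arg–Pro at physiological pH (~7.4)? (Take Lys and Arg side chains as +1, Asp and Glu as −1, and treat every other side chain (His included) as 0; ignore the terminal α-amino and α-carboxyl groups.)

+7

Positive (K, R): Lys2, Arg5, Arg8, Arg10, Lys11, Arg16, Arg18 → +7.
Negative (D, E): none → −0.
Net charge = (+7) + (−0) = +7.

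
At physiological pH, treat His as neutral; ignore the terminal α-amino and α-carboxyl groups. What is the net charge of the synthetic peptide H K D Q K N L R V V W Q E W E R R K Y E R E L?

+2

The side chains ionized at physiological pH are Lys/Arg (+1) and Asp/Glu (−1); with His treated as neutral, nothing else contributes.
Positive (K, R): K2, K5, R8, R16, R17, K18, R21 → +7.
Negative (D, E): D3, E13, E15, E20, E22 → −5.
Net charge = (+7) + (−5) = +2.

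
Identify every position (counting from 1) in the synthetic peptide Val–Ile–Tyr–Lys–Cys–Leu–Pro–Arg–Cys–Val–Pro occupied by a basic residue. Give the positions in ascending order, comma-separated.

Lysine (K), arginine (R), and histidine (H) have basic, nitrogen-containing side chains.
Matching residues: Lys4, Arg8.

4, 8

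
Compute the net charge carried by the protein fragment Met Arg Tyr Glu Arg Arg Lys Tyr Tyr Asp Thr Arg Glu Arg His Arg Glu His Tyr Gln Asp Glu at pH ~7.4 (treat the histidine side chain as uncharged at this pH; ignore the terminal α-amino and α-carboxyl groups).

The side chains ionized at physiological pH are Lys/Arg (+1) and Asp/Glu (−1); with His treated as neutral, nothing else contributes.
Positive (K, R): Arg2, Arg5, Arg6, Lys7, Arg12, Arg14, Arg16 → +7.
Negative (D, E): Glu4, Asp10, Glu13, Glu17, Asp21, Glu22 → −6.
Net charge = (+7) + (−6) = +1.

+1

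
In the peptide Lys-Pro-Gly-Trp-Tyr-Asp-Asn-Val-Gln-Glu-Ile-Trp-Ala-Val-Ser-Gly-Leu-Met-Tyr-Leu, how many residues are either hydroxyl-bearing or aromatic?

5

Hydroxyl-bearing: S, T, Y. Aromatic: F, W, Y.
Hydroxyl-bearing residues here: Tyr5, Ser15, Tyr19 (3).
Aromatic residues here: Trp4, Tyr5, Trp12, Tyr19 (4).
Y is in both groups, so the 2 Y residues must not be double-counted.
Total = 3 + 4 − 2 = 5.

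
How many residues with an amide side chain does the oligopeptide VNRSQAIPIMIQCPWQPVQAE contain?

Asparagine (N) and glutamine (Q) have uncharged amide side chains.
Matching residues: N2, Q5, Q12, Q16, Q19.

5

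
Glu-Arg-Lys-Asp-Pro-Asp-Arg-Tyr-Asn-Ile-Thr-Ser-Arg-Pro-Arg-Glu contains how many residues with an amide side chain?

The amide-side-chain residues are Asn (N) and Gln (Q).
Matching residues: Asn9.

1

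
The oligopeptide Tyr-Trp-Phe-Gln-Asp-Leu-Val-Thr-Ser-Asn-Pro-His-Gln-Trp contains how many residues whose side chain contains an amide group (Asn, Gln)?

Matching residues: Gln4, Asn10, Gln13.

3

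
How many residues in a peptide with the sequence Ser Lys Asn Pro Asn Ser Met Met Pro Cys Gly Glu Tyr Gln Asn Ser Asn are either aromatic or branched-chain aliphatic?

Aromatic: F, W, Y. Branched-chain aliphatic: I, L, V.
Aromatic residues here: Tyr13 (1).
Branched-chain aliphatic residues here: none (0).
The two groups share no amino acid, so total = 1 + 0 = 1.

1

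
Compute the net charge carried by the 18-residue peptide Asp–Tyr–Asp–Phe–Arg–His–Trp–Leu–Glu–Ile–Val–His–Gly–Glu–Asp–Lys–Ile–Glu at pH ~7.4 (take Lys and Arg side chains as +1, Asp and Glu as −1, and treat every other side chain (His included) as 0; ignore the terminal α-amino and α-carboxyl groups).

Positive (K, R): Arg5, Lys16 → +2.
Negative (D, E): Asp1, Asp3, Glu9, Glu14, Asp15, Glu18 → −6.
Net charge = (+2) + (−6) = −4.

-4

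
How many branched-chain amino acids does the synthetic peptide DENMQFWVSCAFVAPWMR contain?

2

Valine (V), leucine (L), and isoleucine (I) are the branched-chain amino acids.
Matching residues: V8, V13.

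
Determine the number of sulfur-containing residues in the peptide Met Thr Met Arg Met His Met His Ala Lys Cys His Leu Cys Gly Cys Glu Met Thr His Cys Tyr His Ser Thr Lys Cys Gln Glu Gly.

The sulfur-bearing residues are cysteine (–SH) and methionine (–S–CH₃).
Matching residues: Met1, Met3, Met5, Met7, Cys11, Cys14, Cys16, Met18, Cys21, Cys27.

10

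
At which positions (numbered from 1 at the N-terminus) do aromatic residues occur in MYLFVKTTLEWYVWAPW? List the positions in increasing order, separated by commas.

2, 4, 11, 12, 14, 17

F, W, and Y each carry an aromatic ring on the side chain.
Matching residues: Y2, F4, W11, Y12, W14, W17.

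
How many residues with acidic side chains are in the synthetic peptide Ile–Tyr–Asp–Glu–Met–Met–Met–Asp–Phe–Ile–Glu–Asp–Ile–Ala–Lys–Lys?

The acidic residues are Asp (D) and Glu (E), whose side chains end in a carboxylate group.
Matching residues: Asp3, Glu4, Asp8, Glu11, Asp12.

5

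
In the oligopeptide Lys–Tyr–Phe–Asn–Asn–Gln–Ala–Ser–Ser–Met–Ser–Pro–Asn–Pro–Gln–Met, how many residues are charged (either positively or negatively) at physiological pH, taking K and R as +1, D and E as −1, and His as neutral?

1

Charged side chains at pH ~7.4: K, R (positive); D, E (negative).
Matching residues: Lys1.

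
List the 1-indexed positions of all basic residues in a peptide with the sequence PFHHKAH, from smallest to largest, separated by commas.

K, R, and H are the three residues with basic side chains (ε-amine, guanidinium, and imidazole respectively).
Matching residues: H3, H4, K5, H7.

3, 4, 5, 7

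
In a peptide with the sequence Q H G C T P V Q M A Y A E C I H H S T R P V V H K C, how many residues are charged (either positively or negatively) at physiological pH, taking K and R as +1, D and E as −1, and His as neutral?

3

Charged side chains at pH ~7.4: K, R (positive); D, E (negative).
Matching residues: E13, R20, K25.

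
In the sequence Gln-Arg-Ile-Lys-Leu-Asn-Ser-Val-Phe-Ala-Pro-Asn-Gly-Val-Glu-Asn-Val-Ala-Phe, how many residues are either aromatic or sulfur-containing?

2

Aromatic: F, W, Y. Sulfur-containing: C, M.
Aromatic residues here: Phe9, Phe19 (2).
Sulfur-containing residues here: none (0).
The two groups share no amino acid, so total = 2 + 0 = 2.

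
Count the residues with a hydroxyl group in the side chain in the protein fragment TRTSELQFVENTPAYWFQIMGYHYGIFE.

7

Serine (S), threonine (T), and tyrosine (Y) each carry a hydroxyl group on the side chain.
Matching residues: T1, T3, S4, T12, Y15, Y22, Y24.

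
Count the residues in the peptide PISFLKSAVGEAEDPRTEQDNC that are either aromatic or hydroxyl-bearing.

Aromatic: F, W, Y. Hydroxyl-bearing: S, T, Y.
Aromatic residues here: F4 (1).
Hydroxyl-bearing residues here: S3, S7, T17 (3).
(Y belongs to both groups, but none appear in this sequence.) Total = 1 + 3 = 4.

4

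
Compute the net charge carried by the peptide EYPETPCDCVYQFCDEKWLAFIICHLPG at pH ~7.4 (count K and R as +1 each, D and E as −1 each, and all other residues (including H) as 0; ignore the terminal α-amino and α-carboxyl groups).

-4

Positive (K, R): K17 → +1.
Negative (D, E): E1, E4, D8, D15, E16 → −5.
Net charge = (+1) + (−5) = −4.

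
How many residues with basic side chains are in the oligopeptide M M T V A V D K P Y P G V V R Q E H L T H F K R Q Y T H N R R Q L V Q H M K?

11

K, R, and H are the three residues with basic side chains (ε-amine, guanidinium, and imidazole respectively).
Matching residues: K8, R15, H18, H21, K23, R24, H28, R30, R31, H36, K38.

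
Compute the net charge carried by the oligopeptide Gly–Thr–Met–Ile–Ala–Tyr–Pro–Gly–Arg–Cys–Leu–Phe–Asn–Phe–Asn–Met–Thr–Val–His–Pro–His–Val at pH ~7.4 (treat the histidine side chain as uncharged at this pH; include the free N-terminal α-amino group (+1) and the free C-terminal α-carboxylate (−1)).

+1

At pH ~7.4 the Lys and Arg side chains are protonated (+1), the Asp and Glu side chains are deprotonated (−1), and with His taken as neutral all other side chains carry no charge.
Positive (K, R): Arg9 → +1.
Negative (D, E): none → −0.
The N-terminus (+1) and C-terminus (−1) cancel.
Net charge = (+1) + (−0) = +1.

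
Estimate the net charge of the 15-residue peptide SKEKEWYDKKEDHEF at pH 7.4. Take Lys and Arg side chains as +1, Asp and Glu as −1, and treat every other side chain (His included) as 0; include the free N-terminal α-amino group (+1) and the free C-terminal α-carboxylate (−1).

Positive (K, R): K2, K4, K9, K10 → +4.
Negative (D, E): E3, E5, D8, E11, D12, E14 → −6.
The N-terminus (+1) and C-terminus (−1) cancel.
Net charge = (+4) + (−6) = −2.

-2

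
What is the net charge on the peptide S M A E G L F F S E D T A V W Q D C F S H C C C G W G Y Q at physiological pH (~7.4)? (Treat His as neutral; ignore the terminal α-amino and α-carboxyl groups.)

The side chains ionized at physiological pH are Lys/Arg (+1) and Asp/Glu (−1); with His treated as neutral, nothing else contributes.
Positive (K, R): none → +0.
Negative (D, E): E4, E10, D11, D17 → −4.
Net charge = (+0) + (−4) = −4.

-4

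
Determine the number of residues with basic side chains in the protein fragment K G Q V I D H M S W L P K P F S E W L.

Lysine (K), arginine (R), and histidine (H) have basic, nitrogen-containing side chains.
Matching residues: K1, H7, K13.

3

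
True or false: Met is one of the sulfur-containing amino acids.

True

The sulfur-bearing residues are cysteine (–SH) and methionine (–S–CH₃).
Methionine is in this group.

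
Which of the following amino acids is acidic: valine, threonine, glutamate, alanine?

The acidic residues are Asp (D) and Glu (E), whose side chains end in a carboxylate group.
Of the listed options, only glutamate belongs to this group.

glutamate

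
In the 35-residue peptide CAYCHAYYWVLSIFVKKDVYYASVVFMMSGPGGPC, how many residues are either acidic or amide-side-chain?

Acidic: D, E. Amide-side-chain: N, Q.
Acidic residues here: D18 (1).
Amide-side-chain residues here: none (0).
The two groups share no amino acid, so total = 1 + 0 = 1.

1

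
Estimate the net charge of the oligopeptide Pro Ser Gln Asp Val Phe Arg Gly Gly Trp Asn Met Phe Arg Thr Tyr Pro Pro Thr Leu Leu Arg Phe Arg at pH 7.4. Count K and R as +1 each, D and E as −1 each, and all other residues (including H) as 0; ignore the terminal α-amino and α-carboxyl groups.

+3

Positive (K, R): Arg7, Arg14, Arg22, Arg24 → +4.
Negative (D, E): Asp4 → −1.
Net charge = (+4) + (−1) = +3.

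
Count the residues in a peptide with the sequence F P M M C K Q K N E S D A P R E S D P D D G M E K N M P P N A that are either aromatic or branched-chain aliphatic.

1

Aromatic: F, W, Y. Branched-chain aliphatic: I, L, V.
Aromatic residues here: F1 (1).
Branched-chain aliphatic residues here: none (0).
The two groups share no amino acid, so total = 1 + 0 = 1.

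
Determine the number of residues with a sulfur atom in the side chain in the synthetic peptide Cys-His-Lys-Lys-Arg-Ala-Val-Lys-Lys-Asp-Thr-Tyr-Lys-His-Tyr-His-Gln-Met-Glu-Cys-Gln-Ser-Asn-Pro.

Only Cys (C) and Met (M) have a sulfur atom in the side chain.
Matching residues: Cys1, Met18, Cys20.

3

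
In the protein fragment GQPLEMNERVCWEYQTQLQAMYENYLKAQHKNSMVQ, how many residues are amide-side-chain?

Only N (asparagine) and Q (glutamine) carry a side-chain carboxamide.
Matching residues: Q2, N7, Q15, Q17, Q19, N24, Q29, N32, Q36.

9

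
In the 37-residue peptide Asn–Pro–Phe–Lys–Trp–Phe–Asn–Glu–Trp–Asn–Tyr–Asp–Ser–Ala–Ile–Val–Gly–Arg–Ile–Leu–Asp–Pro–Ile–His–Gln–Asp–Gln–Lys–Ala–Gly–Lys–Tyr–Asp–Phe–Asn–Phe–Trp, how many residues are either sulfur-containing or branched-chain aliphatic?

Sulfur-containing: C, M. Branched-chain aliphatic: I, L, V.
Sulfur-containing residues here: none (0).
Branched-chain aliphatic residues here: Ile15, Val16, Ile19, Leu20, Ile23 (5).
The two groups share no amino acid, so total = 0 + 5 = 5.

5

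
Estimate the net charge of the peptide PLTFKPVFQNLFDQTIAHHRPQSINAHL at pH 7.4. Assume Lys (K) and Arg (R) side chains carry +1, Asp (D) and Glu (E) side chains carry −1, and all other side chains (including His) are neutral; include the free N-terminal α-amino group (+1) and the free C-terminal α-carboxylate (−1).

Positive (K, R): K5, R20 → +2.
Negative (D, E): D13 → −1.
The N-terminus (+1) and C-terminus (−1) cancel.
Net charge = (+2) + (−1) = +1.

+1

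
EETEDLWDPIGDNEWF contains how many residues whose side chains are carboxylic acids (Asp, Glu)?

Matching residues: E1, E2, E4, D5, D8, D12, E14.

7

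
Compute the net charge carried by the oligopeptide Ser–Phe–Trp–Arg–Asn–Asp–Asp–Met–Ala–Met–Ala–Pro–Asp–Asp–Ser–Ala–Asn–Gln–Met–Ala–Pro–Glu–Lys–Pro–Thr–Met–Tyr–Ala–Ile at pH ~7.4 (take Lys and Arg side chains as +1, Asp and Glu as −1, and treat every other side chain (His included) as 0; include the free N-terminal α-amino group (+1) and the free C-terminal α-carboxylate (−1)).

-3

Positive (K, R): Arg4, Lys23 → +2.
Negative (D, E): Asp6, Asp7, Asp13, Asp14, Glu22 → −5.
The N-terminus (+1) and C-terminus (−1) cancel.
Net charge = (+2) + (−5) = −3.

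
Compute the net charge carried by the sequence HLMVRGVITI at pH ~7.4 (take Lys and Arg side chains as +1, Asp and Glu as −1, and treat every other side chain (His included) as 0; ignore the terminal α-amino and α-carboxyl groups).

+1

Positive (K, R): R5 → +1.
Negative (D, E): none → −0.
Net charge = (+1) + (−0) = +1.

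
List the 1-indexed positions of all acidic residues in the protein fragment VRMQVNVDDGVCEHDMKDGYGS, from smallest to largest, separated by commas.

Only D (aspartate) and E (glutamate) carry a side-chain carboxylic acid.
Matching residues: D8, D9, E13, D15, D18.

8, 9, 13, 15, 18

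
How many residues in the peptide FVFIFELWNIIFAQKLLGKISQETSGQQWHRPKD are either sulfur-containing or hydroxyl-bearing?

3

Sulfur-containing: C, M. Hydroxyl-bearing: S, T, Y.
Sulfur-containing residues here: none (0).
Hydroxyl-bearing residues here: S21, T24, S25 (3).
The two groups share no amino acid, so total = 0 + 3 = 3.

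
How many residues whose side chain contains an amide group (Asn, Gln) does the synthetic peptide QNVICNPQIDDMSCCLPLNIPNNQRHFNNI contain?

10

Matching residues: Q1, N2, N6, Q8, N19, N22, N23, Q24, N28, N29.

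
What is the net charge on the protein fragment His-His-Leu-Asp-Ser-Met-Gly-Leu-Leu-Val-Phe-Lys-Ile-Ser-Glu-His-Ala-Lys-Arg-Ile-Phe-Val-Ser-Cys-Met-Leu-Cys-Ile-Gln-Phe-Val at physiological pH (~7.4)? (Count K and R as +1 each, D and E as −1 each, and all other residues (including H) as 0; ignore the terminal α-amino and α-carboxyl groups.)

+1

Positive (K, R): Lys12, Lys18, Arg19 → +3.
Negative (D, E): Asp4, Glu15 → −2.
Net charge = (+3) + (−2) = +1.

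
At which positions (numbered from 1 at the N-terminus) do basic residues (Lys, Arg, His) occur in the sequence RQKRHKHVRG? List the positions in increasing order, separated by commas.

Matching residues: R1, K3, R4, H5, K6, H7, R9.

1, 3, 4, 5, 6, 7, 9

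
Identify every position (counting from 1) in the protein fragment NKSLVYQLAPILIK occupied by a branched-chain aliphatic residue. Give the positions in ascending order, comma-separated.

The BCAAs are Val, Leu, and Ile — aliphatic side chains with a branch point.
Matching residues: L4, V5, L8, I11, L12, I13.

4, 5, 8, 11, 12, 13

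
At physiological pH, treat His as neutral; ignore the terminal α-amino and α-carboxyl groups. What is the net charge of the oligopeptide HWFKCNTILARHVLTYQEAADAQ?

Near pH 7.4, K and R contribute +1 each, D and E contribute −1 each, and every other side chain (His included, as stated) is uncharged.
Positive (K, R): K4, R11 → +2.
Negative (D, E): E18, D21 → −2.
Net charge = (+2) + (−2) = 0.

0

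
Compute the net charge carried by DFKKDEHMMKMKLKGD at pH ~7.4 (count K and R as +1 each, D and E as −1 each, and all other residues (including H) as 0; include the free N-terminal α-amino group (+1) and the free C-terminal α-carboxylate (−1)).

+1

Positive (K, R): K3, K4, K10, K12, K14 → +5.
Negative (D, E): D1, D5, E6, D16 → −4.
The N-terminus (+1) and C-terminus (−1) cancel.
Net charge = (+5) + (−4) = +1.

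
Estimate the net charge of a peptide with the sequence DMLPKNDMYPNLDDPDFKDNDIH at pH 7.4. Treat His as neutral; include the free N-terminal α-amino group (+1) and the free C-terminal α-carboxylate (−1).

-5

The side chains ionized at physiological pH are Lys/Arg (+1) and Asp/Glu (−1); with His treated as neutral, nothing else contributes.
Positive (K, R): K5, K18 → +2.
Negative (D, E): D1, D7, D13, D14, D16, D19, D21 → −7.
The N-terminus (+1) and C-terminus (−1) cancel.
Net charge = (+2) + (−7) = −5.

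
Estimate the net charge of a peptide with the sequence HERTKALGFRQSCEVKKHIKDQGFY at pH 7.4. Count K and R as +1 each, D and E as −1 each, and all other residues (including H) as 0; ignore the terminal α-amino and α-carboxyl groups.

+3

Positive (K, R): R3, K5, R10, K16, K17, K20 → +6.
Negative (D, E): E2, E14, D21 → −3.
Net charge = (+6) + (−3) = +3.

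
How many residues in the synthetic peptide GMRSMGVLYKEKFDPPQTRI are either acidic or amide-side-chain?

3

Acidic: D, E. Amide-side-chain: N, Q.
Acidic residues here: E11, D14 (2).
Amide-side-chain residues here: Q17 (1).
The two groups share no amino acid, so total = 2 + 1 = 3.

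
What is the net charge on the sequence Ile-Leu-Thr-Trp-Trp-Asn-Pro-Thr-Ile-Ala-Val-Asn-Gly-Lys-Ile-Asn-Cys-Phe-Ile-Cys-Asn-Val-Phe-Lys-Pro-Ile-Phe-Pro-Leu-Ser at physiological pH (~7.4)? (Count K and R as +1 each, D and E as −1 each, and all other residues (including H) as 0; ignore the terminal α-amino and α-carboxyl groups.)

Positive (K, R): Lys14, Lys24 → +2.
Negative (D, E): none → −0.
Net charge = (+2) + (−0) = +2.

+2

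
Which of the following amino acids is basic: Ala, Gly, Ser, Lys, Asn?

Lys

K, R, and H are the three residues with basic side chains (ε-amine, guanidinium, and imidazole respectively).
Of the listed options, only Lys belongs to this group.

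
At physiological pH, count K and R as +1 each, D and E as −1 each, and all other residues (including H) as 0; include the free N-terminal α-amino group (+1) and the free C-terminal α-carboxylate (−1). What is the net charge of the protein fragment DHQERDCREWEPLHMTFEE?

Positive (K, R): R5, R8 → +2.
Negative (D, E): D1, E4, D6, E9, E11, E18, E19 → −7.
The N-terminus (+1) and C-terminus (−1) cancel.
Net charge = (+2) + (−7) = −5.

-5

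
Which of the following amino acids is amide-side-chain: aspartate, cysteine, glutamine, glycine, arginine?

glutamine

Only N (asparagine) and Q (glutamine) carry a side-chain carboxamide.
Of the listed options, only glutamine belongs to this group.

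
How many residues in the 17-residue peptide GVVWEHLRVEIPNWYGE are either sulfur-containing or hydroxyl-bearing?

1

Sulfur-containing: C, M. Hydroxyl-bearing: S, T, Y.
Sulfur-containing residues here: none (0).
Hydroxyl-bearing residues here: Y15 (1).
The two groups share no amino acid, so total = 0 + 1 = 1.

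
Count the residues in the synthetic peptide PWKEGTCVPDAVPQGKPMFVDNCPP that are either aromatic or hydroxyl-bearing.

Aromatic: F, W, Y. Hydroxyl-bearing: S, T, Y.
Aromatic residues here: W2, F19 (2).
Hydroxyl-bearing residues here: T6 (1).
(Y belongs to both groups, but none appear in this sequence.) Total = 2 + 1 = 3.

3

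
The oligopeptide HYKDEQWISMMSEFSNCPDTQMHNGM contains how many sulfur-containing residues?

The sulfur-bearing residues are cysteine (–SH) and methionine (–S–CH₃).
Matching residues: M10, M11, C17, M22, M26.

5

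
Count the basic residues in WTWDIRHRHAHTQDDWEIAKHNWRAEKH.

10

The basic amino acids are Lys (K), Arg (R), and His (H).
Matching residues: R6, H7, R8, H9, H11, K20, H21, R24, K27, H28.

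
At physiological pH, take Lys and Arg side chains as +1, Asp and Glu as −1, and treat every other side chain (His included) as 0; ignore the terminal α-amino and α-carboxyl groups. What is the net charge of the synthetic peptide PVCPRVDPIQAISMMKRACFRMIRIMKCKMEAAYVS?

Positive (K, R): R5, K16, R17, R21, R24, K27, K29 → +7.
Negative (D, E): D7, E31 → −2.
Net charge = (+7) + (−2) = +5.

+5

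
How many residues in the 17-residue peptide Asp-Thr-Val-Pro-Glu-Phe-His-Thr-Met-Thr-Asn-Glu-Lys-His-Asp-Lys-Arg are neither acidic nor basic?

Acidic: D, E. Basic: K, R, H. All other residues are neither.
Matching residues: Thr2, Val3, Pro4, Phe6, Thr8, Met9, Thr10, Asn11.

8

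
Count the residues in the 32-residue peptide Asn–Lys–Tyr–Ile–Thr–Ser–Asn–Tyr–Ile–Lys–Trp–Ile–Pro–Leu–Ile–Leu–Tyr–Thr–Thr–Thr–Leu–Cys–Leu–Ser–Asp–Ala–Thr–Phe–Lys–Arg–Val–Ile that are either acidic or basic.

5

Acidic: D, E. Basic: H, K, R.
Acidic residues here: Asp25 (1).
Basic residues here: Lys2, Lys10, Lys29, Arg30 (4).
The two groups share no amino acid, so total = 1 + 4 = 5.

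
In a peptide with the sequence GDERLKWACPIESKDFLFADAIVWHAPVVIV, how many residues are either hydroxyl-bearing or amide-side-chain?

Hydroxyl-bearing: S, T, Y. Amide-side-chain: N, Q.
Hydroxyl-bearing residues here: S13 (1).
Amide-side-chain residues here: none (0).
The two groups share no amino acid, so total = 1 + 0 = 1.

1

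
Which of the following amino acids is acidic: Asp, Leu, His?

Only D (aspartate) and E (glutamate) carry a side-chain carboxylic acid.
Of the listed options, only Asp belongs to this group.

Asp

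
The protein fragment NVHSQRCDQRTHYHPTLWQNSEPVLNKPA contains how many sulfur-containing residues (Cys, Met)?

1

Matching residues: C7.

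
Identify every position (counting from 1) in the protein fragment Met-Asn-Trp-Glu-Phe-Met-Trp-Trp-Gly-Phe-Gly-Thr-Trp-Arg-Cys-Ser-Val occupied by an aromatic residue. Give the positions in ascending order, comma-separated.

F, W, and Y each carry an aromatic ring on the side chain.
Matching residues: Trp3, Phe5, Trp7, Trp8, Phe10, Trp13.

3, 5, 7, 8, 10, 13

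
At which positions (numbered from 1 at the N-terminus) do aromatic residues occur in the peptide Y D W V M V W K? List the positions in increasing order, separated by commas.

The aromatic amino acids are Phe (F, benzyl), Trp (W, indole), and Tyr (Y, phenol).
Matching residues: Y1, W3, W7.

1, 3, 7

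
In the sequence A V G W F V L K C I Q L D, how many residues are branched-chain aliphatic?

5

The BCAAs are Val, Leu, and Ile — aliphatic side chains with a branch point.
Matching residues: V2, V6, L7, I10, L12.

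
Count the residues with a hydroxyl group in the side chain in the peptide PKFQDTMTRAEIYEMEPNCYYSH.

Serine (S), threonine (T), and tyrosine (Y) each carry a hydroxyl group on the side chain.
Matching residues: T6, T8, Y13, Y20, Y21, S22.

6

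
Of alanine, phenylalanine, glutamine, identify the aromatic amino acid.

phenylalanine

The aromatic amino acids are Phe (F, benzyl), Trp (W, indole), and Tyr (Y, phenol).
Of the listed options, only phenylalanine belongs to this group.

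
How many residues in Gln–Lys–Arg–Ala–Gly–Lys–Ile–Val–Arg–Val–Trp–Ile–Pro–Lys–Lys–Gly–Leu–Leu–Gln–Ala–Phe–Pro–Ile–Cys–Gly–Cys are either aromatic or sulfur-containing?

Aromatic: F, W, Y. Sulfur-containing: C, M.
Aromatic residues here: Trp11, Phe21 (2).
Sulfur-containing residues here: Cys24, Cys26 (2).
The two groups share no amino acid, so total = 2 + 2 = 4.

4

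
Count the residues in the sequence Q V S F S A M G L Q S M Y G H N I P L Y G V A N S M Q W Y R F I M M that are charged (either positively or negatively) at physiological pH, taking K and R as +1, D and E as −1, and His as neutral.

Charged side chains at pH ~7.4: K, R (positive); D, E (negative).
Matching residues: R30.

1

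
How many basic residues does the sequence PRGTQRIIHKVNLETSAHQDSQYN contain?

5

The basic amino acids are Lys (K), Arg (R), and His (H).
Matching residues: R2, R6, H9, K10, H18.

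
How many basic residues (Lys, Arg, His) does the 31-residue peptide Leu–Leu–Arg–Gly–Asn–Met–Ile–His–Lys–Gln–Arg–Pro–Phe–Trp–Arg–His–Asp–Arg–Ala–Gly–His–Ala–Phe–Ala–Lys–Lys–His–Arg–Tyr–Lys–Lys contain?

Matching residues: Arg3, His8, Lys9, Arg11, Arg15, His16, Arg18, His21, Lys25, Lys26, His27, Arg28, Lys30, Lys31.

14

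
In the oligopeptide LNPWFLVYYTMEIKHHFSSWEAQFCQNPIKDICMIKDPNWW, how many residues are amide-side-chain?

Asparagine (N) and glutamine (Q) have uncharged amide side chains.
Matching residues: N2, Q23, Q26, N27, N39.

5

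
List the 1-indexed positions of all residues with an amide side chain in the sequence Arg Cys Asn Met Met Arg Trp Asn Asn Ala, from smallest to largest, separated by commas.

The amide-side-chain residues are Asn (N) and Gln (Q).
Matching residues: Asn3, Asn8, Asn9.

3, 8, 9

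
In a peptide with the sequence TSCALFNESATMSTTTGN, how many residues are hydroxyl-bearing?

8

S, T, and Y are the three residues with a side-chain hydroxyl.
Matching residues: T1, S2, S9, T11, S13, T14, T15, T16.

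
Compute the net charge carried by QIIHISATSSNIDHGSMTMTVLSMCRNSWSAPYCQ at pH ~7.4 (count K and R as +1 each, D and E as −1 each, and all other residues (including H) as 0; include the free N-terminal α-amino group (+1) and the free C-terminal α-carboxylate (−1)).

Positive (K, R): R26 → +1.
Negative (D, E): D13 → −1.
The N-terminus (+1) and C-terminus (−1) cancel.
Net charge = (+1) + (−1) = 0.

0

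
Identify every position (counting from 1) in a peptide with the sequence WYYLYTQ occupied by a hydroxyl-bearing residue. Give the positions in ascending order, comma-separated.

S, T, and Y are the three residues with a side-chain hydroxyl.
Matching residues: Y2, Y3, Y5, T6.

2, 3, 5, 6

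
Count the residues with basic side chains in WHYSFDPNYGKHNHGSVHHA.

6

The basic amino acids are Lys (K), Arg (R), and His (H).
Matching residues: H2, K11, H12, H14, H18, H19.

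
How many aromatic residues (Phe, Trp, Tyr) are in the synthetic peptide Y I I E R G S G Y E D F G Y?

4

Matching residues: Y1, Y9, F12, Y14.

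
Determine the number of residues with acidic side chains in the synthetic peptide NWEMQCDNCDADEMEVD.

7

Aspartate (D) and glutamate (E) have carboxylic-acid side chains and are the acidic amino acids.
Matching residues: E3, D7, D10, D12, E13, E15, D17.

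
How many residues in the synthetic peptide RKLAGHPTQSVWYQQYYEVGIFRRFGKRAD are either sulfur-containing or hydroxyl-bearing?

5

Sulfur-containing: C, M. Hydroxyl-bearing: S, T, Y.
Sulfur-containing residues here: none (0).
Hydroxyl-bearing residues here: T8, S10, Y13, Y16, Y17 (5).
The two groups share no amino acid, so total = 0 + 5 = 5.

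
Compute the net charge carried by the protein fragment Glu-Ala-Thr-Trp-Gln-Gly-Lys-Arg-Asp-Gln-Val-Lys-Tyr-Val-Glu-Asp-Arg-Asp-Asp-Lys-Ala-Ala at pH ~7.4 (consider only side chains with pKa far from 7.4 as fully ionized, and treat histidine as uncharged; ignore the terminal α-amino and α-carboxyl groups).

At pH ~7.4 the Lys and Arg side chains are protonated (+1), the Asp and Glu side chains are deprotonated (−1), and with His taken as neutral all other side chains carry no charge.
Positive (K, R): Lys7, Arg8, Lys12, Arg17, Lys20 → +5.
Negative (D, E): Glu1, Asp9, Glu15, Asp16, Asp18, Asp19 → −6.
Net charge = (+5) + (−6) = −1.

-1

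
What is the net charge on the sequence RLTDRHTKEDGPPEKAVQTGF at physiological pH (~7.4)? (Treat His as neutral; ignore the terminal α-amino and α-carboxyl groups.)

The side chains ionized at physiological pH are Lys/Arg (+1) and Asp/Glu (−1); with His treated as neutral, nothing else contributes.
Positive (K, R): R1, R5, K8, K15 → +4.
Negative (D, E): D4, E9, D10, E14 → −4.
Net charge = (+4) + (−4) = 0.

0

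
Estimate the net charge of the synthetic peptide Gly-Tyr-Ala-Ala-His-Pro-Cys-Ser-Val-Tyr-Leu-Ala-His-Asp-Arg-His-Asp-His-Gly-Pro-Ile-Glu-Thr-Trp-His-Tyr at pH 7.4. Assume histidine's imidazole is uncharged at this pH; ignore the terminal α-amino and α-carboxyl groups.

-2

At pH ~7.4 the Lys and Arg side chains are protonated (+1), the Asp and Glu side chains are deprotonated (−1), and with His taken as neutral all other side chains carry no charge.
Positive (K, R): Arg15 → +1.
Negative (D, E): Asp14, Asp17, Glu22 → −3.
Net charge = (+1) + (−3) = −2.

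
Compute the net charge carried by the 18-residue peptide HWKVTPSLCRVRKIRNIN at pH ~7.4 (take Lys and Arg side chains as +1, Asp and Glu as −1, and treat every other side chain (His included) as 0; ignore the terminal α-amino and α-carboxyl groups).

Positive (K, R): K3, R10, R12, K13, R15 → +5.
Negative (D, E): none → −0.
Net charge = (+5) + (−0) = +5.

+5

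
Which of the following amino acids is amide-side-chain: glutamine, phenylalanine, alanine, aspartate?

glutamine

Only N (asparagine) and Q (glutamine) carry a side-chain carboxamide.
Of the listed options, only glutamine belongs to this group.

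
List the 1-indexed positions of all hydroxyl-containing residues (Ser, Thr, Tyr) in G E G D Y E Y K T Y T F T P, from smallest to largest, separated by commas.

Matching residues: Y5, Y7, T9, Y10, T11, T13.

5, 7, 9, 10, 11, 13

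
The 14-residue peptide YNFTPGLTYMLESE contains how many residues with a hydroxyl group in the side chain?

5

Serine (S), threonine (T), and tyrosine (Y) each carry a hydroxyl group on the side chain.
Matching residues: Y1, T4, T8, Y9, S13.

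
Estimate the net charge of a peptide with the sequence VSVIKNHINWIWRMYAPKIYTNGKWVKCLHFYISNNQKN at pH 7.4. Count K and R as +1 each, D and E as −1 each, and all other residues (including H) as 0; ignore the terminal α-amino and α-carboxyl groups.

+6

Positive (K, R): K5, R13, K18, K24, K27, K38 → +6.
Negative (D, E): none → −0.
Net charge = (+6) + (−0) = +6.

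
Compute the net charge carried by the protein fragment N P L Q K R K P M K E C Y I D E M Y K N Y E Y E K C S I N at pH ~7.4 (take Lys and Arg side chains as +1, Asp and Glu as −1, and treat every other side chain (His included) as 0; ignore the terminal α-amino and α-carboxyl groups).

Positive (K, R): K5, R6, K7, K10, K19, K25 → +6.
Negative (D, E): E11, D15, E16, E22, E24 → −5.
Net charge = (+6) + (−5) = +1.

+1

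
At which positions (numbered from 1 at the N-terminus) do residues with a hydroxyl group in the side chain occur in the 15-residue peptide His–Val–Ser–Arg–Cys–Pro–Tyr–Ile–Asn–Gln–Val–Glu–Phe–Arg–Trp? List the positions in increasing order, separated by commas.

3, 7

Serine (S), threonine (T), and tyrosine (Y) each carry a hydroxyl group on the side chain.
Matching residues: Ser3, Tyr7.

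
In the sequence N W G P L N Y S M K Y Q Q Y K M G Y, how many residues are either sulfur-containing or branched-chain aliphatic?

3

Sulfur-containing: C, M. Branched-chain aliphatic: I, L, V.
Sulfur-containing residues here: M9, M16 (2).
Branched-chain aliphatic residues here: L5 (1).
The two groups share no amino acid, so total = 2 + 1 = 3.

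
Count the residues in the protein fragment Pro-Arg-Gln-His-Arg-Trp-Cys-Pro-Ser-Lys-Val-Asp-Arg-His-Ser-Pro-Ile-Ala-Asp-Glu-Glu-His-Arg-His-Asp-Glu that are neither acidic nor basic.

Acidic: D, E. Basic: K, R, H. All other residues are neither.
Matching residues: Pro1, Gln3, Trp6, Cys7, Pro8, Ser9, Val11, Ser15, Pro16, Ile17, Ala18.

11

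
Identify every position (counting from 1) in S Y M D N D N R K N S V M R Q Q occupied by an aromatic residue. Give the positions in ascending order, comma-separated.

The aromatic amino acids are Phe (F, benzyl), Trp (W, indole), and Tyr (Y, phenol).
Matching residues: Y2.

2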